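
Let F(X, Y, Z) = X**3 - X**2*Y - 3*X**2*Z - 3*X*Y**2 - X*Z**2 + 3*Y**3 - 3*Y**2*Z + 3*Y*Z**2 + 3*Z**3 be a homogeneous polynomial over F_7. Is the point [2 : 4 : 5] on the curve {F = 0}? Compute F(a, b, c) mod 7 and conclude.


F(2,4,5) ≡ 0 (mod 7); P is on the curve.

Evaluate F(2, 4, 5) term-by-term (mod 7).
  X**3 ↦ 1·8·1·1 = 8
  -X**2*Y ↦ -1·4·4·1 = -16
  -3*X**2*Z ↦ -3·4·1·5 = -60
  -3*X*Y**2 ↦ -3·2·16·1 = -96
  -X*Z**2 ↦ -1·2·1·25 = -50
  3*Y**3 ↦ 3·1·64·1 = 192
  -3*Y**2*Z ↦ -3·1·16·5 = -240
  3*Y*Z**2 ↦ 3·1·4·25 = 300
  3*Z**3 ↦ 3·1·1·125 = 375
Sum: F(2, 4, 5) = (8) + (-16) + (-60) + (-96) + (-50) + (192) + (-240) + (300) + (375) = 413.
Reducing mod 7: 413 ≡ 0 (mod 7).
Since F(a, b, c) ≡ 0 (mod 7), P lies on the curve.


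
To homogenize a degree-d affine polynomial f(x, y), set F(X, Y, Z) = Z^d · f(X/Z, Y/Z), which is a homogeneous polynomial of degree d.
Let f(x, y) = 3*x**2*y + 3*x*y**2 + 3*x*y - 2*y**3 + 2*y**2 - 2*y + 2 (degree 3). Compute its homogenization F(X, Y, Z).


F(X, Y, Z) = 3*X**2*Y + 3*X*Y**2 + 3*X*Y*Z - 2*Y**3 + 2*Y**2*Z - 2*Y*Z**2 + 2*Z**3

deg(f) = 3.
Substitute x = X/Z, y = Y/Z into f, then multiply by Z^3.
  monomial 3·x^2·y^1 ↦ 3·X^2·Y^1·Z^0.
  monomial 3·x^1·y^2 ↦ 3·X^1·Y^2·Z^0.
  monomial 3·x^1·y^1 ↦ 3·X^1·Y^1·Z^1.
  monomial -2·x^0·y^3 ↦ -2·X^0·Y^3·Z^0.
  monomial 2·x^0·y^2 ↦ 2·X^0·Y^2·Z^1.
  monomial -2·x^0·y^1 ↦ -2·X^0·Y^1·Z^2.
  monomial 2·x^0·y^0 ↦ 2·X^0·Y^0·Z^3.
Collecting: F(X, Y, Z) = 3*X**2*Y + 3*X*Y**2 + 3*X*Y*Z - 2*Y**3 + 2*Y**2*Z - 2*Y*Z**2 + 2*Z**3.


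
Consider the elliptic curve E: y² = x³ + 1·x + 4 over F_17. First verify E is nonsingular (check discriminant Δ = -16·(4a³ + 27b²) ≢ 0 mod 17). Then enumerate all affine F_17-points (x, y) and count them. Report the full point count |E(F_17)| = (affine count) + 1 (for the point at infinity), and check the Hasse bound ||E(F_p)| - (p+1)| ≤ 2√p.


Affine points = {(0, 2), (0, 15), (3, 0), (4, 2), (4, 15), (5, 7), (5, 10), (13, 2), (13, 15), (14, 5), (14, 12), (16, 6), (16, 11)}; affine count = 13; |E(F_17)| = 14.

Discriminant check: Δ ∝ 4a³ + 27b² = 4·1³ + 27·4² = 4·1 + 27·16 ≡ 11 (mod 17). Nonzero ⇒ E is nonsingular.
For each x ∈ F_17, compute rhs = x³ + 1·x + 4 mod 17, then count y ∈ F_17 with y² ≡ rhs.
  x = 0: rhs = 4, matching y values: 2, 15 (2 points).
  x = 1: rhs = 6, matching y values: none (0 points).
  x = 2: rhs = 14, matching y values: none (0 points).
  x = 3: rhs = 0, matching y values: 0 (1 points).
  x = 4: rhs = 4, matching y values: 2, 15 (2 points).
  x = 5: rhs = 15, matching y values: 7, 10 (2 points).
  x = 6: rhs = 5, matching y values: none (0 points).
  x = 7: rhs = 14, matching y values: none (0 points).
  x = 8: rhs = 14, matching y values: none (0 points).
  x = 9: rhs = 11, matching y values: none (0 points).
  x = 10: rhs = 11, matching y values: none (0 points).
  x = 11: rhs = 3, matching y values: none (0 points).
  x = 12: rhs = 10, matching y values: none (0 points).
  x = 13: rhs = 4, matching y values: 2, 15 (2 points).
  x = 14: rhs = 8, matching y values: 5, 12 (2 points).
  x = 15: rhs = 11, matching y values: none (0 points).
  x = 16: rhs = 2, matching y values: 6, 11 (2 points).
Total affine count: 13.
Full point count |E(F_17)| = 13 + 1 = 14.
Hasse bound: |14 − (17+1)| = |-4| = 4 ≤ 2√17 ≈ 8.2462 ✓.


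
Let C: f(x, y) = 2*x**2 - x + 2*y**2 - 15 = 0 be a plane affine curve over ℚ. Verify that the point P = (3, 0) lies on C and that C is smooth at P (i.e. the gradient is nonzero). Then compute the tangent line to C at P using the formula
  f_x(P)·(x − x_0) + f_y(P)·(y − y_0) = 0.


Tangent line at P: 11*x - 33 = 0.

Step 1: f(3, 0) = 0, so P lies on C.
Step 2: partial derivatives
  f_x(x, y) = 4*x - 1, f_y(x, y) = 4*y.
  f_x(P) = 11, f_y(P) = 0 (gradient nonzero, so P is smooth).
Step 3: tangent line at P: 11·(x − 3) + 0·(y − 0) = 0.
Expanding: 11*x - 33 = 0.


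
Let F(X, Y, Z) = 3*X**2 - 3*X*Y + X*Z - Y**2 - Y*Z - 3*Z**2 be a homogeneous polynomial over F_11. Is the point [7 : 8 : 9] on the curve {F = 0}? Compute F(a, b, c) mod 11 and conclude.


F(7,8,9) ≡ 4 (mod 11); P is NOT on the curve.

Evaluate F(7, 8, 9) term-by-term (mod 11).
  3*X**2 ↦ 3·49·1·1 = 147
  -3*X*Y ↦ -3·7·8·1 = -168
  X*Z ↦ 1·7·1·9 = 63
  -Y**2 ↦ -1·1·64·1 = -64
  -Y*Z ↦ -1·1·8·9 = -72
  -3*Z**2 ↦ -3·1·1·81 = -243
Sum: F(7, 8, 9) = (147) + (-168) + (63) + (-64) + (-72) + (-243) = -337.
Reducing mod 11: -337 ≡ 4 (mod 11).
Since F(a, b, c) ≡ 4 ≠ 0 (mod 11), P does NOT lie on the curve.


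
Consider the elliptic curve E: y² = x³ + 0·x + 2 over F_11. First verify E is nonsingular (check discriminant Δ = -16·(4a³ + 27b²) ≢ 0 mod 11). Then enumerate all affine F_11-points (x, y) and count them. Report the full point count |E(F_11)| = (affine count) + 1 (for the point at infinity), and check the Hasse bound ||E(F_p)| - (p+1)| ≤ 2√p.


Affine points = {(1, 5), (1, 6), (4, 0), (6, 3), (6, 8), (7, 2), (7, 9), (9, 4), (9, 7), (10, 1), (10, 10)}; affine count = 11; |E(F_11)| = 12.

Discriminant check: Δ ∝ 4a³ + 27b² = 4·0³ + 27·2² = 4·0 + 27·4 ≡ 9 (mod 11). Nonzero ⇒ E is nonsingular.
For each x ∈ F_11, compute rhs = x³ + 0·x + 2 mod 11, then count y ∈ F_11 with y² ≡ rhs.
  x = 0: rhs = 2, matching y values: none (0 points).
  x = 1: rhs = 3, matching y values: 5, 6 (2 points).
  x = 2: rhs = 10, matching y values: none (0 points).
  x = 3: rhs = 7, matching y values: none (0 points).
  x = 4: rhs = 0, matching y values: 0 (1 points).
  x = 5: rhs = 6, matching y values: none (0 points).
  x = 6: rhs = 9, matching y values: 3, 8 (2 points).
  x = 7: rhs = 4, matching y values: 2, 9 (2 points).
  x = 8: rhs = 8, matching y values: none (0 points).
  x = 9: rhs = 5, matching y values: 4, 7 (2 points).
  x = 10: rhs = 1, matching y values: 1, 10 (2 points).
Total affine count: 11.
Full point count |E(F_11)| = 11 + 1 = 12.
Hasse bound: |12 − (11+1)| = |0| = 0 ≤ 2√11 ≈ 6.6332 ✓.


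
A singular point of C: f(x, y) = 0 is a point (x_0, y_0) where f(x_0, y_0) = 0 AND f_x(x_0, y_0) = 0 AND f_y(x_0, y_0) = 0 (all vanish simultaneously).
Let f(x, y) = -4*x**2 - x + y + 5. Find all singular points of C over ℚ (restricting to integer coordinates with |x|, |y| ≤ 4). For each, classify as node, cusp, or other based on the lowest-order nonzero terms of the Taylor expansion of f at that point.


No singular points in the scanned grid; C is smooth there.

Compute partial derivatives:
  f_x = -8*x - 1.
  f_y = 1.
f_y = 1 is a nonzero constant, so f_y never vanishes: no point (x, y) can satisfy f = f_x = f_y = 0. In particular no (x, y) ∈ {−4, ..., 4}² is singular; the curve is smooth.


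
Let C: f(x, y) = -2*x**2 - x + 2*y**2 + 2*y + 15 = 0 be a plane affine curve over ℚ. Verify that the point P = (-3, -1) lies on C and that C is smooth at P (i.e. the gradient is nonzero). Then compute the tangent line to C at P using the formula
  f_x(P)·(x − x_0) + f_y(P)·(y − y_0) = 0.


Tangent line at P: 11*x - 2*y + 31 = 0.

Step 1: f(-3, -1) = 0, so P lies on C.
Step 2: partial derivatives
  f_x(x, y) = -4*x - 1, f_y(x, y) = 4*y + 2.
  f_x(P) = 11, f_y(P) = -2 (gradient nonzero, so P is smooth).
Step 3: tangent line at P: 11·(x − -3) + -2·(y − -1) = 0.
Expanding: 11*x - 2*y + 31 = 0.


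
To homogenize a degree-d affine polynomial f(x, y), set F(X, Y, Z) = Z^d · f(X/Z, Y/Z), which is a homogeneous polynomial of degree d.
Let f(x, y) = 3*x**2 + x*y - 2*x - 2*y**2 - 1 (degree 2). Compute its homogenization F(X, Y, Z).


F(X, Y, Z) = 3*X**2 + X*Y - 2*X*Z - 2*Y**2 - Z**2

deg(f) = 2.
Substitute x = X/Z, y = Y/Z into f, then multiply by Z^2.
  monomial 3·x^2·y^0 ↦ 3·X^2·Y^0·Z^0.
  monomial 1·x^1·y^1 ↦ 1·X^1·Y^1·Z^0.
  monomial -2·x^1·y^0 ↦ -2·X^1·Y^0·Z^1.
  monomial -2·x^0·y^2 ↦ -2·X^0·Y^2·Z^0.
  monomial -1·x^0·y^0 ↦ -1·X^0·Y^0·Z^2.
Collecting: F(X, Y, Z) = 3*X**2 + X*Y - 2*X*Z - 2*Y**2 - Z**2.


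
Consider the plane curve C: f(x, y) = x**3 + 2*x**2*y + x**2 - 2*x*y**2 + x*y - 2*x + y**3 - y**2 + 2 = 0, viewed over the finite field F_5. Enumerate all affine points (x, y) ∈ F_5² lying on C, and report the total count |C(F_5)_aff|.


Affine F_5-points: {(0, 3), (0, 4), (1, 4), (2, 0)}; count = 4.

For each of the 25 pairs (x, y) ∈ F_5², evaluate f(x, y) mod 5. Record the zeros.
  x = 0: [0↦2, 1↦2, 2↦1, 3↦0, 4↦0]  zeros at y ∈ {3, 4}
  x = 1: [0↦2, 1↦3, 2↦4, 3↦1, 4↦0]  zeros at y ∈ {4}
  x = 2: [0↦0, 1↦1, 2↦3, 3↦2, 4↦4]  zeros at y ∈ {0}
  x = 3: [0↦2, 1↦2, 2↦4, 3↦4, 4↦3]  zeros at y ∈ ∅
  x = 4: [0↦4, 1↦2, 2↦3, 3↦3, 4↦3]  zeros at y ∈ ∅
Collecting zeros: affine points = {(0, 3), (0, 4), (1, 4), (2, 0)}.
Total count |C(F_5)_aff| = 4.


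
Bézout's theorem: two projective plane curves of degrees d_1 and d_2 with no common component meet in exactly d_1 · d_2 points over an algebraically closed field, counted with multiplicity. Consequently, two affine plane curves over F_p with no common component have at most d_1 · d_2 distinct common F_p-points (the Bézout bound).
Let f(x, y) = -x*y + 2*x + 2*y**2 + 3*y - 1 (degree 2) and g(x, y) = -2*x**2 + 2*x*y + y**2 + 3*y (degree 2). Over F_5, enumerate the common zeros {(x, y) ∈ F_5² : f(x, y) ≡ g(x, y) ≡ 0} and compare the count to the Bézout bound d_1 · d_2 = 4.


Common zeros: ∅; count = 0; Bézout bound = 4.

deg(f) = 2, deg(g) = 2, so Bézout bound = 4.
Scan x ∈ F_5. For each x, list the y ∈ F_5 with f(x, y) ≡ 0 and those with g(x, y) ≡ 0 (mod 5); the common zeros in that column are the intersection.
  x = 0: f ≡ 0 at y ∈ ∅; g ≡ 0 at y ∈ {0, 2}; common: ∅.
  x = 1: f ≡ 0 at y ∈ {1, 3}; g ≡ 0 at y ∈ ∅; common: ∅.
  x = 2: f ≡ 0 at y ∈ ∅; g ≡ 0 at y ∈ {1, 2}; common: ∅.
  x = 3: f ≡ 0 at y ∈ {0}; g ≡ 0 at y ∈ ∅; common: ∅.
  x = 4: f ≡ 0 at y ∈ {4}; g ≡ 0 at y ∈ {1, 3}; common: ∅.
Collecting: common zeros = ∅, so the count is 0.
Comparison with the Bézout bound: 0 ≤ 4 = deg(f)·deg(g), as expected for curves with no common component (the affine F_5-count falls short of the bound because intersections may lie at infinity, over extension fields, or carry multiplicity).


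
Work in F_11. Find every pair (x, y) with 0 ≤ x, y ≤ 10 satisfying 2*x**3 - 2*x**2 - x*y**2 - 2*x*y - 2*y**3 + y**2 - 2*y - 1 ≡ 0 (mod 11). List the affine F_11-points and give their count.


Affine F_11-points: {(0, 4), (1, 7), (2, 7), (3, 6), (4, 4), (5, 2), (5, 8), (5, 10), (8, 4), (9, 1), (9, 7), (9, 10)}; count = 12.

For each of the 121 pairs (x, y) ∈ F_11², evaluate f(x, y) mod 11. Record the zeros.
  x = 0: [0↦10, 1↦7, 2↦5, 3↦3, 4↦0, 5↦6, 6↦9, 7↦8, 8↦2, 9↦1, 10↦4]  zeros at y ∈ {4}
  x = 1: [0↦10, 1↦4, 2↦8, 3↦10, 4↦9, 5↦4, 6↦5, 7↦0, 8↦10, 9↦1, 10↦5]  zeros at y ∈ {7}
  x = 2: [0↦7, 1↦9, 2↦8, 3↦3, 4↦4, 5↦10, 6↦9, 7↦0, 8↦4, 9↦9, 10↦3]  zeros at y ∈ {7}
  x = 3: [0↦2, 1↦1, 2↦6, 3↦5, 4↦8, 5↦3, 6↦0, 7↦9, 8↦7, 9↦4, 10↦10]  zeros at y ∈ {6}
  x = 4: [0↦7, 1↦3, 2↦3, 3↦6, 4↦0, 5↦6, 6↦1, 7↦6, 8↦9, 9↦9, 10↦5]  zeros at y ∈ {4}
  x = 5: [0↦1, 1↦5, 2↦0, 3↦7, 4↦3, 5↦9, 6↦2, 7↦3, 8↦0, 9↦3, 10↦0]  zeros at y ∈ {2, 8, 10}
  x = 6: [0↦7, 1↦8, 2↦9, 3↦9, 4↦7, 5↦2, 6↦4, 7↦1, 8↦3, 9↦9, 10↦7]  zeros at y ∈ ∅
  x = 7: [0↦4, 1↦2, 2↦9, 3↦2, 4↦2, 5↦8, 6↦8, 7↦1, 8↦8, 9↦6, 10↦5]  zeros at y ∈ ∅
  x = 8: [0↦4, 1↦10, 2↦1, 3↦9, 4↦0, 5↦6, 6↦4, 7↦4, 8↦5, 9↦6, 10↦6]  zeros at y ∈ {4}
  x = 9: [0↦8, 1↦0, 2↦8, 3↦9, 4↦2, 5↦8, 6↦4, 7↦0, 8↦6, 9↦10, 10↦0]  zeros at y ∈ {1, 7, 10}
  x = 10: [0↦6, 1↦6, 2↦9, 3↦3, 4↦9, 5↦4, 6↦9, 7↦1, 8↦1, 9↦8, 10↦10]  zeros at y ∈ ∅
Collecting zeros: affine points = {(0, 4), (1, 7), (2, 7), (3, 6), (4, 4), (5, 2), (5, 8), (5, 10), (8, 4), (9, 1), (9, 7), (9, 10)}.
Total count |C(F_11)_aff| = 12.


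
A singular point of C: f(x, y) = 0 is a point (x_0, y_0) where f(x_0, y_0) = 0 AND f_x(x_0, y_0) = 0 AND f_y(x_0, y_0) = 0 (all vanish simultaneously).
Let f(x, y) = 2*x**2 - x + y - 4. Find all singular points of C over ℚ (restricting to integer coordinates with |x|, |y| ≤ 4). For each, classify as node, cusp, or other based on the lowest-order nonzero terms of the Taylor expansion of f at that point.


No singular points in the scanned grid; C is smooth there.

Compute partial derivatives:
  f_x = 4*x - 1.
  f_y = 1.
f_y = 1 is a nonzero constant, so f_y never vanishes: no point (x, y) can satisfy f = f_x = f_y = 0. In particular no (x, y) ∈ {−4, ..., 4}² is singular; the curve is smooth.


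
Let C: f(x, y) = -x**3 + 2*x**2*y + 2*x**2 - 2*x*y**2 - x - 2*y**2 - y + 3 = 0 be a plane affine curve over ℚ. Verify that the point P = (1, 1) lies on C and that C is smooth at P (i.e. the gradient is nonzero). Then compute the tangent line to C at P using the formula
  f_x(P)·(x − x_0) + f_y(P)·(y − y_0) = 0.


Tangent line at P: 2*x - 7*y + 5 = 0.

Step 1: f(1, 1) = 0, so P lies on C.
Step 2: partial derivatives
  f_x(x, y) = -3*x**2 + 4*x*y + 4*x - 2*y**2 - 1, f_y(x, y) = 2*x**2 - 4*x*y - 4*y - 1.
  f_x(P) = 2, f_y(P) = -7 (gradient nonzero, so P is smooth).
Step 3: tangent line at P: 2·(x − 1) + -7·(y − 1) = 0.
Expanding: 2*x - 7*y + 5 = 0.


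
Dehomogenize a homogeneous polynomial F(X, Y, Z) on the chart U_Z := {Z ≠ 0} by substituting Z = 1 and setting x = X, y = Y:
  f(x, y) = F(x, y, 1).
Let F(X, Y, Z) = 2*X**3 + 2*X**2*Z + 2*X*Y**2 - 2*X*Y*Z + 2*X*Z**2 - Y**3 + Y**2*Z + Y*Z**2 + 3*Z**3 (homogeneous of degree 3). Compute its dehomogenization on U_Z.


f(x, y) = 2*x**3 + 2*x**2 + 2*x*y**2 - 2*x*y + 2*x - y**3 + y**2 + y + 3

On U_Z we set Z = 1. Each monomial c·X^i·Y^j·Z^k in F becomes c·x^i·y^j·1^k = c·x^i·y^j.
Substituting Z = 1: F(X, Y, 1) = 2*x**3 + 2*x**2 + 2*x*y**2 - 2*x*y + 2*x - y**3 + y**2 + y + 3.
Note: deg(f) ≤ deg(F) = 3; strict inequality happens when F is divisible by Z (lost terms).


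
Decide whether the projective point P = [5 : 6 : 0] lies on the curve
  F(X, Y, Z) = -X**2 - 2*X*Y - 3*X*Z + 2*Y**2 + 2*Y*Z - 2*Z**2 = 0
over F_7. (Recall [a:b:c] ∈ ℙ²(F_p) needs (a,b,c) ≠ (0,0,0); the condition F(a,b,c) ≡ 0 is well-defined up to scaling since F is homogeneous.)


F(5,6,0) ≡ 1 (mod 7); P is NOT on the curve.

Evaluate F(5, 6, 0) term-by-term (mod 7).
  -X**2 ↦ -1·25·1·1 = -25
  -2*X*Y ↦ -2·5·6·1 = -60
  -3*X*Z ↦ -3·5·1·0 = 0
  2*Y**2 ↦ 2·1·36·1 = 72
  2*Y*Z ↦ 2·1·6·0 = 0
  -2*Z**2 ↦ -2·1·1·0 = 0
Sum: F(5, 6, 0) = (-25) + (-60) + (0) + (72) + (0) + (0) = -13.
Reducing mod 7: -13 ≡ 1 (mod 7).
Since F(a, b, c) ≡ 1 ≠ 0 (mod 7), P does NOT lie on the curve.


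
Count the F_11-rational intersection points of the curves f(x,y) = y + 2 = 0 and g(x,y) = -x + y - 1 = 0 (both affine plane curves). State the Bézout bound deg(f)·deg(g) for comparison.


Common zeros: {(8, 9)}; count = 1; Bézout bound = 1.

deg(f) = 1, deg(g) = 1, so Bézout bound = 1.
Scan x ∈ F_11. For each x, list the y ∈ F_11 with f(x, y) ≡ 0 and those with g(x, y) ≡ 0 (mod 11); the common zeros in that column are the intersection.
  x = 0: f ≡ 0 at y ∈ {9}; g ≡ 0 at y ∈ {1}; common: ∅.
  x = 1: f ≡ 0 at y ∈ {9}; g ≡ 0 at y ∈ {2}; common: ∅.
  x = 2: f ≡ 0 at y ∈ {9}; g ≡ 0 at y ∈ {3}; common: ∅.
  x = 3: f ≡ 0 at y ∈ {9}; g ≡ 0 at y ∈ {4}; common: ∅.
  x = 4: f ≡ 0 at y ∈ {9}; g ≡ 0 at y ∈ {5}; common: ∅.
  x = 5: f ≡ 0 at y ∈ {9}; g ≡ 0 at y ∈ {6}; common: ∅.
  x = 6: f ≡ 0 at y ∈ {9}; g ≡ 0 at y ∈ {7}; common: ∅.
  x = 7: f ≡ 0 at y ∈ {9}; g ≡ 0 at y ∈ {8}; common: ∅.
  x = 8: f ≡ 0 at y ∈ {9}; g ≡ 0 at y ∈ {9}; common: {9}.
  x = 9: f ≡ 0 at y ∈ {9}; g ≡ 0 at y ∈ {10}; common: ∅.
  x = 10: f ≡ 0 at y ∈ {9}; g ≡ 0 at y ∈ {0}; common: ∅.
Collecting: common zeros = {(8, 9)}, so the count is 1.
Comparison with the Bézout bound: 1 ≤ 1 = deg(f)·deg(g), as expected for curves with no common component (the bound is attained).


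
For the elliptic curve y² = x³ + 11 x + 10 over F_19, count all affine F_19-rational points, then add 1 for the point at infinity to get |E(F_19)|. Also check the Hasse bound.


Affine points = {(4, 2), (4, 17), (5, 0), (6, 8), (6, 11), (14, 1), (14, 18), (15, 4), (15, 15), (16, 8), (16, 11), (18, 6), (18, 13)}; affine count = 13; |E(F_19)| = 14.

Discriminant check: Δ ∝ 4a³ + 27b² = 4·11³ + 27·10² = 4·1331 + 27·100 ≡ 6 (mod 19). Nonzero ⇒ E is nonsingular.
For each x ∈ F_19, compute rhs = x³ + 11·x + 10 mod 19, then count y ∈ F_19 with y² ≡ rhs.
  x = 0: rhs = 10, matching y values: none (0 points).
  x = 1: rhs = 3, matching y values: none (0 points).
  x = 2: rhs = 2, matching y values: none (0 points).
  x = 3: rhs = 13, matching y values: none (0 points).
  x = 4: rhs = 4, matching y values: 2, 17 (2 points).
  x = 5: rhs = 0, matching y values: 0 (1 points).
  x = 6: rhs = 7, matching y values: 8, 11 (2 points).
  x = 7: rhs = 12, matching y values: none (0 points).
  x = 8: rhs = 2, matching y values: none (0 points).
  x = 9: rhs = 2, matching y values: none (0 points).
  x = 10: rhs = 18, matching y values: none (0 points).
  x = 11: rhs = 18, matching y values: none (0 points).
  x = 12: rhs = 8, matching y values: none (0 points).
  x = 13: rhs = 13, matching y values: none (0 points).
  x = 14: rhs = 1, matching y values: 1, 18 (2 points).
  x = 15: rhs = 16, matching y values: 4, 15 (2 points).
  x = 16: rhs = 7, matching y values: 8, 11 (2 points).
  x = 17: rhs = 18, matching y values: none (0 points).
  x = 18: rhs = 17, matching y values: 6, 13 (2 points).
Total affine count: 13.
Full point count |E(F_19)| = 13 + 1 = 14.
Hasse bound: |14 − (19+1)| = |-6| = 6 ≤ 2√19 ≈ 8.7178 ✓.


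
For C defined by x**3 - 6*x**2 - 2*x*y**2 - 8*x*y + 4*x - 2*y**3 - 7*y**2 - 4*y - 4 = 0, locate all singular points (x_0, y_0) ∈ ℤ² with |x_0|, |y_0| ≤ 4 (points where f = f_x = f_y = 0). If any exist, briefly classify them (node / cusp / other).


Singular points: {(2, -2)}; classification: cusp.

Compute partial derivatives:
  f_x = 3*x**2 - 12*x - 2*y**2 - 8*y + 4.
  f_y = -4*x*y - 8*x - 6*y**2 - 14*y - 4.
Scan x_0 ∈ {−4, ..., 4}. For each x_0, f_y(x_0, y) is a polynomial in y; find its integer roots y ∈ {−4, ..., 4}, then test f_x and f at those candidates.
  x = -4: f_y(-4, y) = -6*y**2 + 2*y + 28; vanishes at y ∈ {-2}. (-4, -2): f_x = 108 ≠ 0.
  x = -3: f_y(-3, y) = -6*y**2 - 2*y + 20; vanishes at y ∈ {-2}. (-3, -2): f_x = 75 ≠ 0.
  x = -2: f_y(-2, y) = -6*y**2 - 6*y + 12; vanishes at y ∈ {-2, 1}. (-2, -2): f_x = 48 ≠ 0; (-2, 1): f_x = 30 ≠ 0.
  x = -1: f_y(-1, y) = -6*y**2 - 10*y + 4; vanishes at y ∈ {-2}. (-1, -2): f_x = 27 ≠ 0.
  x = 0: f_y(0, y) = -6*y**2 - 14*y - 4; vanishes at y ∈ {-2}. (0, -2): f_x = 12 ≠ 0.
  x = 1: f_y(1, y) = -6*y**2 - 18*y - 12; vanishes at y ∈ {-2, -1}. (1, -2): f_x = 3 ≠ 0; (1, -1): f_x = 1 ≠ 0.
  x = 2: f_y(2, y) = -6*y**2 - 22*y - 20; vanishes at y ∈ {-2}. (2, -2): f_x = 0, f = 0 — SINGULAR.
  x = 3: f_y(3, y) = -6*y**2 - 26*y - 28; vanishes at y ∈ {-2}. (3, -2): f_x = 3 ≠ 0.
  x = 4: f_y(4, y) = -6*y**2 - 30*y - 36; vanishes at y ∈ {-3, -2}. (4, -3): f_x = 10 ≠ 0; (4, -2): f_x = 12 ≠ 0.
Only singular point on the grid: (2, -2).
Classify: substitute x = 2 + u, y = -2 + v and expand: f = u**3 - 2*u*v**2 - 2*v**3 + v**2.
No constant or linear terms (consistent with a singular point). Quadratic part: v**2. Cubic part: u**3 - 2*u*v**2 - 2*v**3.
The quadratic part v**2 is a perfect square, so there is a single (double) tangent line v = 0, i.e. y = -2. Restricting the cubic part to that line (v = 0) leaves u**3 ≠ 0, so f is not divisible by v and the branch is v² ≈ -u**3 to lowest order — this is a cusp.
Classification: cusp.


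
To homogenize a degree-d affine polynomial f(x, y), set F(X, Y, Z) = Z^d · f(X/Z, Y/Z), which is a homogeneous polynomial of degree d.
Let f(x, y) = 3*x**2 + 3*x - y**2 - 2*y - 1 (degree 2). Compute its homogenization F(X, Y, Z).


F(X, Y, Z) = 3*X**2 + 3*X*Z - Y**2 - 2*Y*Z - Z**2

deg(f) = 2.
Substitute x = X/Z, y = Y/Z into f, then multiply by Z^2.
  monomial 3·x^2·y^0 ↦ 3·X^2·Y^0·Z^0.
  monomial 3·x^1·y^0 ↦ 3·X^1·Y^0·Z^1.
  monomial -1·x^0·y^2 ↦ -1·X^0·Y^2·Z^0.
  monomial -2·x^0·y^1 ↦ -2·X^0·Y^1·Z^1.
  monomial -1·x^0·y^0 ↦ -1·X^0·Y^0·Z^2.
Collecting: F(X, Y, Z) = 3*X**2 + 3*X*Z - Y**2 - 2*Y*Z - Z**2.


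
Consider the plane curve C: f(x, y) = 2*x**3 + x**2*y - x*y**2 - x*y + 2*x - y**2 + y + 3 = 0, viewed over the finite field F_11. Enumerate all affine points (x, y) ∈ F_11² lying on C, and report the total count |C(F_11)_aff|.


Affine F_11-points: {(3, 1), (3, 9), (4, 8), (4, 10), (8, 3), (8, 7), (10, 4)}; count = 7.

For each of the 121 pairs (x, y) ∈ F_11², evaluate f(x, y) mod 11. Record the zeros.
  x = 0: [0↦3, 1↦3, 2↦1, 3↦8, 4↦2, 5↦5, 6↦6, 7↦5, 8↦2, 9↦8, 10↦1]  zeros at y ∈ ∅
  x = 1: [0↦7, 1↦6, 2↦1, 3↦3, 4↦1, 5↦6, 6↦7, 7↦4, 8↦8, 9↦8, 10↦4]  zeros at y ∈ ∅
  x = 2: [0↦1, 1↦1, 2↦6, 3↦5, 4↦9, 5↦7, 6↦10, 7↦7, 8↦9, 9↦5, 10↦6]  zeros at y ∈ ∅
  x = 3: [0↦8, 1↦0, 2↦6, 3↦4, 4↦5, 5↦9, 6↦5, 7↦4, 8↦6, 9↦0, 10↦8]  zeros at y ∈ {1, 9}
  x = 4: [0↦7, 1↦4, 2↦2, 3↦1, 4↦1, 5↦2, 6↦4, 7↦7, 8↦0, 9↦5, 10↦0]  zeros at y ∈ {8, 10}
  x = 5: [0↦10, 1↦3, 2↦6, 3↦8, 4↦9, 5↦9, 6↦8, 7↦6, 8↦3, 9↦10, 10↦5]  zeros at y ∈ ∅
  x = 6: [0↦7, 1↦9, 2↦8, 3↦4, 4↦8, 5↦9, 6↦7, 7↦2, 8↦5, 9↦5, 10↦2]  zeros at y ∈ ∅
  x = 7: [0↦10, 1↦1, 2↦9, 3↦1, 4↦10, 5↦3, 6↦2, 7↦7, 8↦7, 9↦2, 10↦3]  zeros at y ∈ ∅
  x = 8: [0↦9, 1↦2, 2↦10, 3↦0, 4↦5, 5↦3, 6↦5, 7↦0, 8↦10, 9↦2, 10↦9]  zeros at y ∈ {3, 7}
  x = 9: [0↦5, 1↦2, 2↦1, 3↦2, 4↦5, 5↦10, 6↦6, 7↦4, 8↦4, 9↦6, 10↦10]  zeros at y ∈ ∅
  x = 10: [0↦10, 1↦2, 2↦5, 3↦8, 4↦0, 5↦3, 6↦6, 7↦9, 8↦1, 9↦4, 10↦7]  zeros at y ∈ {4}
Collecting zeros: affine points = {(3, 1), (3, 9), (4, 8), (4, 10), (8, 3), (8, 7), (10, 4)}.
Total count |C(F_11)_aff| = 7.


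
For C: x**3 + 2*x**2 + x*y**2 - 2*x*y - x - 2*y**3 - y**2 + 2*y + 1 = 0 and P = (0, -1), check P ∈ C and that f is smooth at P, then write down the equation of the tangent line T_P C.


Tangent line at P: 2*x - 2*y - 2 = 0.

Step 1: f(0, -1) = 0, so P lies on C.
Step 2: partial derivatives
  f_x(x, y) = 3*x**2 + 4*x + y**2 - 2*y - 1, f_y(x, y) = 2*x*y - 2*x - 6*y**2 - 2*y + 2.
  f_x(P) = 2, f_y(P) = -2 (gradient nonzero, so P is smooth).
Step 3: tangent line at P: 2·(x − 0) + -2·(y − -1) = 0.
Expanding: 2*x - 2*y - 2 = 0.


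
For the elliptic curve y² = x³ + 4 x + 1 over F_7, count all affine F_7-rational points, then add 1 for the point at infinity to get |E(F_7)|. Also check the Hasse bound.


Affine points = {(0, 1), (0, 6), (4, 2), (4, 5)}; affine count = 4; |E(F_7)| = 5.

Discriminant check: Δ ∝ 4a³ + 27b² = 4·4³ + 27·1² = 4·64 + 27·1 ≡ 3 (mod 7). Nonzero ⇒ E is nonsingular.
For each x ∈ F_7, compute rhs = x³ + 4·x + 1 mod 7, then count y ∈ F_7 with y² ≡ rhs.
  x = 0: rhs = 1, matching y values: 1, 6 (2 points).
  x = 1: rhs = 6, matching y values: none (0 points).
  x = 2: rhs = 3, matching y values: none (0 points).
  x = 3: rhs = 5, matching y values: none (0 points).
  x = 4: rhs = 4, matching y values: 2, 5 (2 points).
  x = 5: rhs = 6, matching y values: none (0 points).
  x = 6: rhs = 3, matching y values: none (0 points).
Total affine count: 4.
Full point count |E(F_7)| = 4 + 1 = 5.
Hasse bound: |5 − (7+1)| = |-3| = 3 ≤ 2√7 ≈ 5.2915 ✓.


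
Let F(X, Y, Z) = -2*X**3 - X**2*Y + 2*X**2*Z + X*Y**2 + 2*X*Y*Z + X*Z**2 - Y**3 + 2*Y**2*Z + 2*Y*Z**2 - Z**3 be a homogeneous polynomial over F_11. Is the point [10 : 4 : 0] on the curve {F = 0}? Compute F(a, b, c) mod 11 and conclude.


F(10,4,0) ≡ 6 (mod 11); P is NOT on the curve.

Evaluate F(10, 4, 0) term-by-term (mod 11).
  -2*X**3 ↦ -2·1000·1·1 = -2000
  -X**2*Y ↦ -1·100·4·1 = -400
  2*X**2*Z ↦ 2·100·1·0 = 0
  X*Y**2 ↦ 1·10·16·1 = 160
  2*X*Y*Z ↦ 2·10·4·0 = 0
  X*Z**2 ↦ 1·10·1·0 = 0
  -Y**3 ↦ -1·1·64·1 = -64
  2*Y**2*Z ↦ 2·1·16·0 = 0
  2*Y*Z**2 ↦ 2·1·4·0 = 0
  -Z**3 ↦ -1·1·1·0 = 0
Sum: F(10, 4, 0) = (-2000) + (-400) + (0) + (160) + (0) + (0) + (-64) + (0) + (0) + (0) = -2304.
Reducing mod 11: -2304 ≡ 6 (mod 11).
Since F(a, b, c) ≡ 6 ≠ 0 (mod 11), P does NOT lie on the curve.


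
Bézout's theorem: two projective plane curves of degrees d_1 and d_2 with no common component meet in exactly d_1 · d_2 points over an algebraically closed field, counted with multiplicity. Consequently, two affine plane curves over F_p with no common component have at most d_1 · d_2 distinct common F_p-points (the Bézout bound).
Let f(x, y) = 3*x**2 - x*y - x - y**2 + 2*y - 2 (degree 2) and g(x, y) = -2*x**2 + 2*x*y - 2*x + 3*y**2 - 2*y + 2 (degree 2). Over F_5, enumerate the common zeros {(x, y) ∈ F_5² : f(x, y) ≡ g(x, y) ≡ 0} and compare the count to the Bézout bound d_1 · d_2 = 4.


Common zeros: {(3, 1)}; count = 1; Bézout bound = 4.

deg(f) = 2, deg(g) = 2, so Bézout bound = 4.
Scan x ∈ F_5. For each x, list the y ∈ F_5 with f(x, y) ≡ 0 and those with g(x, y) ≡ 0 (mod 5); the common zeros in that column are the intersection.
  x = 0: f ≡ 0 at y ∈ {3, 4}; g ≡ 0 at y ∈ {2}; common: ∅.
  x = 1: f ≡ 0 at y ∈ {0, 1}; g ≡ 0 at y ∈ {2, 3}; common: ∅.
  x = 2: f ≡ 0 at y ∈ ∅; g ≡ 0 at y ∈ {0, 1}; common: ∅.
  x = 3: f ≡ 0 at y ∈ {1, 3}; g ≡ 0 at y ∈ {1}; common: {1}.
  x = 4: f ≡ 0 at y ∈ ∅; g ≡ 0 at y ∈ ∅; common: ∅.
Collecting: common zeros = {(3, 1)}, so the count is 1.
Comparison with the Bézout bound: 1 ≤ 4 = deg(f)·deg(g), as expected for curves with no common component (the affine F_5-count falls short of the bound because intersections may lie at infinity, over extension fields, or carry multiplicity).


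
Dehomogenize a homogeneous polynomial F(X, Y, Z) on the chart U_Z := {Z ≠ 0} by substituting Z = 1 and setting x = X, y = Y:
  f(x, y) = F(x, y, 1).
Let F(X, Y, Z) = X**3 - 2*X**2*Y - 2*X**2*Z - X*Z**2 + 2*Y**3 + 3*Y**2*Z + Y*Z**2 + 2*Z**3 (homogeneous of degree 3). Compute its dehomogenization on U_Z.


f(x, y) = x**3 - 2*x**2*y - 2*x**2 - x + 2*y**3 + 3*y**2 + y + 2

On U_Z we set Z = 1. Each monomial c·X^i·Y^j·Z^k in F becomes c·x^i·y^j·1^k = c·x^i·y^j.
Substituting Z = 1: F(X, Y, 1) = x**3 - 2*x**2*y - 2*x**2 - x + 2*y**3 + 3*y**2 + y + 2.
Note: deg(f) ≤ deg(F) = 3; strict inequality happens when F is divisible by Z (lost terms).


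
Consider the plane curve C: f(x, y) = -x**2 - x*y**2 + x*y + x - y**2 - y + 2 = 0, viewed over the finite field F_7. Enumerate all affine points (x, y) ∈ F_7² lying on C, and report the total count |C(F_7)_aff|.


Affine F_7-points: {(0, 1), (0, 5), (1, 1), (1, 6), (2, 0), (2, 5), (5, 4), (5, 6), (6, 0)}; count = 9.

For each of the 49 pairs (x, y) ∈ F_7², evaluate f(x, y) mod 7. Record the zeros.
  x = 0: [0↦2, 1↦0, 2↦3, 3↦4, 4↦3, 5↦0, 6↦2]  zeros at y ∈ {1, 5}
  x = 1: [0↦2, 1↦0, 2↦1, 3↦5, 4↦5, 5↦1, 6↦0]  zeros at y ∈ {1, 6}
  x = 2: [0↦0, 1↦5, 2↦4, 3↦4, 4↦5, 5↦0, 6↦3]  zeros at y ∈ {0, 5}
  x = 3: [0↦3, 1↦1, 2↦5, 3↦1, 4↦3, 5↦4, 6↦4]  zeros at y ∈ ∅
  x = 4: [0↦4, 1↦2, 2↦4, 3↦3, 4↦6, 5↦6, 6↦3]  zeros at y ∈ ∅
  x = 5: [0↦3, 1↦1, 2↦1, 3↦3, 4↦0, 5↦6, 6↦0]  zeros at y ∈ {4, 6}
  x = 6: [0↦0, 1↦5, 2↦3, 3↦1, 4↦6, 5↦4, 6↦2]  zeros at y ∈ {0}
Collecting zeros: affine points = {(0, 1), (0, 5), (1, 1), (1, 6), (2, 0), (2, 5), (5, 4), (5, 6), (6, 0)}.
Total count |C(F_7)_aff| = 9.


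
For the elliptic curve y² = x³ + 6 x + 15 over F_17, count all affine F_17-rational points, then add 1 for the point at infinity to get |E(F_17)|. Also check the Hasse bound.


Affine points = {(0, 7), (0, 10), (2, 1), (2, 16), (3, 3), (3, 14), (4, 1), (4, 16), (5, 0), (7, 3), (7, 14), (9, 4), (9, 13), (10, 2), (10, 15), (11, 1), (11, 16), (12, 8), (12, 9), (14, 2), (14, 15), (16, 5), (16, 12)}; affine count = 23; |E(F_17)| = 24.

Discriminant check: Δ ∝ 4a³ + 27b² = 4·6³ + 27·15² = 4·216 + 27·225 ≡ 3 (mod 17). Nonzero ⇒ E is nonsingular.
For each x ∈ F_17, compute rhs = x³ + 6·x + 15 mod 17, then count y ∈ F_17 with y² ≡ rhs.
  x = 0: rhs = 15, matching y values: 7, 10 (2 points).
  x = 1: rhs = 5, matching y values: none (0 points).
  x = 2: rhs = 1, matching y values: 1, 16 (2 points).
  x = 3: rhs = 9, matching y values: 3, 14 (2 points).
  x = 4: rhs = 1, matching y values: 1, 16 (2 points).
  x = 5: rhs = 0, matching y values: 0 (1 points).
  x = 6: rhs = 12, matching y values: none (0 points).
  x = 7: rhs = 9, matching y values: 3, 14 (2 points).
  x = 8: rhs = 14, matching y values: none (0 points).
  x = 9: rhs = 16, matching y values: 4, 13 (2 points).
  x = 10: rhs = 4, matching y values: 2, 15 (2 points).
  x = 11: rhs = 1, matching y values: 1, 16 (2 points).
  x = 12: rhs = 13, matching y values: 8, 9 (2 points).
  x = 13: rhs = 12, matching y values: none (0 points).
  x = 14: rhs = 4, matching y values: 2, 15 (2 points).
  x = 15: rhs = 12, matching y values: none (0 points).
  x = 16: rhs = 8, matching y values: 5, 12 (2 points).
Total affine count: 23.
Full point count |E(F_17)| = 23 + 1 = 24.
Hasse bound: |24 − (17+1)| = |6| = 6 ≤ 2√17 ≈ 8.2462 ✓.


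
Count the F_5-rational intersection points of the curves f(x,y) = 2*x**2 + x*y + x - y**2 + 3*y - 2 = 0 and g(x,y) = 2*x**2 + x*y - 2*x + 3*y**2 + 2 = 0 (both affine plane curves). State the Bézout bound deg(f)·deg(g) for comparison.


Common zeros: {(0, 1)}; count = 1; Bézout bound = 4.

deg(f) = 2, deg(g) = 2, so Bézout bound = 4.
Scan x ∈ F_5. For each x, list the y ∈ F_5 with f(x, y) ≡ 0 and those with g(x, y) ≡ 0 (mod 5); the common zeros in that column are the intersection.
  x = 0: f ≡ 0 at y ∈ {1, 2}; g ≡ 0 at y ∈ {1, 4}; common: {1}.
  x = 1: f ≡ 0 at y ∈ {2}; g ≡ 0 at y ∈ ∅; common: ∅.
  x = 2: f ≡ 0 at y ∈ ∅; g ≡ 0 at y ∈ ∅; common: ∅.
  x = 3: f ≡ 0 at y ∈ ∅; g ≡ 0 at y ∈ {1, 3}; common: ∅.
  x = 4: f ≡ 0 at y ∈ {1}; g ≡ 0 at y ∈ {3, 4}; common: ∅.
Collecting: common zeros = {(0, 1)}, so the count is 1.
Comparison with the Bézout bound: 1 ≤ 4 = deg(f)·deg(g), as expected for curves with no common component (the affine F_5-count falls short of the bound because intersections may lie at infinity, over extension fields, or carry multiplicity).


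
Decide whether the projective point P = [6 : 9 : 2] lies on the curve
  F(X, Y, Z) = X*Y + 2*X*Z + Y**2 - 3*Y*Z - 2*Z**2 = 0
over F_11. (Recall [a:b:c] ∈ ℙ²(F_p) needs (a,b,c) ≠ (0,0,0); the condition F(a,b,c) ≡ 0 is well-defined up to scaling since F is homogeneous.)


F(6,9,2) ≡ 9 (mod 11); P is NOT on the curve.

Evaluate F(6, 9, 2) term-by-term (mod 11).
  X*Y ↦ 1·6·9·1 = 54
  2*X*Z ↦ 2·6·1·2 = 24
  Y**2 ↦ 1·1·81·1 = 81
  -3*Y*Z ↦ -3·1·9·2 = -54
  -2*Z**2 ↦ -2·1·1·4 = -8
Sum: F(6, 9, 2) = (54) + (24) + (81) + (-54) + (-8) = 97.
Reducing mod 11: 97 ≡ 9 (mod 11).
Since F(a, b, c) ≡ 9 ≠ 0 (mod 11), P does NOT lie on the curve.


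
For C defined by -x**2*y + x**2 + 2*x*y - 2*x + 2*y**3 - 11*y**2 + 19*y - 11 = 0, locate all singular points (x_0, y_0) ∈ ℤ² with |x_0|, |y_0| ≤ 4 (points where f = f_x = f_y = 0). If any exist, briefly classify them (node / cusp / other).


Singular points: {(1, 2)}; classification: node.

Compute partial derivatives:
  f_x = -2*x*y + 2*x + 2*y - 2.
  f_y = -x**2 + 2*x + 6*y**2 - 22*y + 19.
Scan x_0 ∈ {−4, ..., 4}. For each x_0, f_y(x_0, y) is a polynomial in y; find its integer roots y ∈ {−4, ..., 4}, then test f_x and f at those candidates.
  x = -4: f_y(-4, y) = 6*y**2 - 22*y - 5; no integer root y with |y| ≤ 4.
  x = -3: f_y(-3, y) = 6*y**2 - 22*y + 4; no integer root y with |y| ≤ 4.
  x = -2: f_y(-2, y) = 6*y**2 - 22*y + 11; no integer root y with |y| ≤ 4.
  x = -1: f_y(-1, y) = 6*y**2 - 22*y + 16; vanishes at y ∈ {1}. (-1, 1): f_x = 0 but f = -1 ≠ 0.
  x = 0: f_y(0, y) = 6*y**2 - 22*y + 19; no integer root y with |y| ≤ 4.
  x = 1: f_y(1, y) = 6*y**2 - 22*y + 20; vanishes at y ∈ {2}. (1, 2): f_x = 0, f = 0 — SINGULAR.
  x = 2: f_y(2, y) = 6*y**2 - 22*y + 19; no integer root y with |y| ≤ 4.
  x = 3: f_y(3, y) = 6*y**2 - 22*y + 16; vanishes at y ∈ {1}. (3, 1): f_x = 0 but f = -1 ≠ 0.
  x = 4: f_y(4, y) = 6*y**2 - 22*y + 11; no integer root y with |y| ≤ 4.
Only singular point on the grid: (1, 2).
Classify: substitute x = 1 + u, y = 2 + v and expand: f = -u**2*v - u**2 + 2*v**3 + v**2.
No constant or linear terms (consistent with a singular point). Quadratic part: -u**2 + v**2. Cubic part: -u**2*v + 2*v**3.
The quadratic part v**2 - u**2 = (v − u)(v + u) splits into two distinct linear factors, so there are two distinct tangent lines y − 2 = ±(x − 1) — this is a node (ordinary double point).
Classification: node.


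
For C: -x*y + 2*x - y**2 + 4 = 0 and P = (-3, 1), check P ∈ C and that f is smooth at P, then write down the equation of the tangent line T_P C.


Tangent line at P: x + y + 2 = 0.

Step 1: f(-3, 1) = 0, so P lies on C.
Step 2: partial derivatives
  f_x(x, y) = 2 - y, f_y(x, y) = -x - 2*y.
  f_x(P) = 1, f_y(P) = 1 (gradient nonzero, so P is smooth).
Step 3: tangent line at P: 1·(x − -3) + 1·(y − 1) = 0.
Expanding: x + y + 2 = 0.


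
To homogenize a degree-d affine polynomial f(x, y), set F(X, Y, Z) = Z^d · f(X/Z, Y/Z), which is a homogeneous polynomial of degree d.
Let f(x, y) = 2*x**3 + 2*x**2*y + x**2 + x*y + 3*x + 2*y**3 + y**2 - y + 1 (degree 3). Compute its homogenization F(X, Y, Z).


F(X, Y, Z) = 2*X**3 + 2*X**2*Y + X**2*Z + X*Y*Z + 3*X*Z**2 + 2*Y**3 + Y**2*Z - Y*Z**2 + Z**3

deg(f) = 3.
Substitute x = X/Z, y = Y/Z into f, then multiply by Z^3.
  monomial 2·x^3·y^0 ↦ 2·X^3·Y^0·Z^0.
  monomial 2·x^2·y^1 ↦ 2·X^2·Y^1·Z^0.
  monomial 1·x^2·y^0 ↦ 1·X^2·Y^0·Z^1.
  monomial 1·x^1·y^1 ↦ 1·X^1·Y^1·Z^1.
  monomial 3·x^1·y^0 ↦ 3·X^1·Y^0·Z^2.
  monomial 2·x^0·y^3 ↦ 2·X^0·Y^3·Z^0.
  monomial 1·x^0·y^2 ↦ 1·X^0·Y^2·Z^1.
  monomial -1·x^0·y^1 ↦ -1·X^0·Y^1·Z^2.
  monomial 1·x^0·y^0 ↦ 1·X^0·Y^0·Z^3.
Collecting: F(X, Y, Z) = 2*X**3 + 2*X**2*Y + X**2*Z + X*Y*Z + 3*X*Z**2 + 2*Y**3 + Y**2*Z - Y*Z**2 + Z**3.


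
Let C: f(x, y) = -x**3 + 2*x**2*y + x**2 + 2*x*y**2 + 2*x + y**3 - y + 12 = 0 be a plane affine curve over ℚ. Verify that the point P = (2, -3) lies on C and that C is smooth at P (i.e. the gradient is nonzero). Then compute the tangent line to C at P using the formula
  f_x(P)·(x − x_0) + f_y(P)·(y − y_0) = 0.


Tangent line at P: -12*x + 10*y + 54 = 0.

Step 1: f(2, -3) = 0, so P lies on C.
Step 2: partial derivatives
  f_x(x, y) = -3*x**2 + 4*x*y + 2*x + 2*y**2 + 2, f_y(x, y) = 2*x**2 + 4*x*y + 3*y**2 - 1.
  f_x(P) = -12, f_y(P) = 10 (gradient nonzero, so P is smooth).
Step 3: tangent line at P: -12·(x − 2) + 10·(y − -3) = 0.
Expanding: -12*x + 10*y + 54 = 0.


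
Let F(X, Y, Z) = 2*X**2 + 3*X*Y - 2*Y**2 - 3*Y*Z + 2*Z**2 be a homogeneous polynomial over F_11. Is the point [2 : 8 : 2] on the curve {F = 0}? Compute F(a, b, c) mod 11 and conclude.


F(2,8,2) ≡ 9 (mod 11); P is NOT on the curve.

Evaluate F(2, 8, 2) term-by-term (mod 11).
  2*X**2 ↦ 2·4·1·1 = 8
  3*X*Y ↦ 3·2·8·1 = 48
  -2*Y**2 ↦ -2·1·64·1 = -128
  -3*Y*Z ↦ -3·1·8·2 = -48
  2*Z**2 ↦ 2·1·1·4 = 8
Sum: F(2, 8, 2) = (8) + (48) + (-128) + (-48) + (8) = -112.
Reducing mod 11: -112 ≡ 9 (mod 11).
Since F(a, b, c) ≡ 9 ≠ 0 (mod 11), P does NOT lie on the curve.


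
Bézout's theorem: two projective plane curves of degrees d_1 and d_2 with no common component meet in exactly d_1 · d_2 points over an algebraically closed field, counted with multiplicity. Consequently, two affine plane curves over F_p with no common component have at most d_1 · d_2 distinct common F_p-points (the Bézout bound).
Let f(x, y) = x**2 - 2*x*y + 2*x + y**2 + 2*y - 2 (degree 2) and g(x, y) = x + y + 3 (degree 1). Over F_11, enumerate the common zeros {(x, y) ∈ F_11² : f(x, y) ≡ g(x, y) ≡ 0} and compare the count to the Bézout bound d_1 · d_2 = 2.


Common zeros: ∅; count = 0; Bézout bound = 2.

deg(f) = 2, deg(g) = 1, so Bézout bound = 2.
Scan x ∈ F_11. For each x, list the y ∈ F_11 with f(x, y) ≡ 0 and those with g(x, y) ≡ 0 (mod 11); the common zeros in that column are the intersection.
  x = 0: f ≡ 0 at y ∈ {4, 5}; g ≡ 0 at y ∈ {8}; common: ∅.
  x = 1: f ≡ 0 at y ∈ ∅; g ≡ 0 at y ∈ {7}; common: ∅.
  x = 2: f ≡ 0 at y ∈ ∅; g ≡ 0 at y ∈ {6}; common: ∅.
  x = 3: f ≡ 0 at y ∈ ∅; g ≡ 0 at y ∈ {5}; common: ∅.
  x = 4: f ≡ 0 at y ∈ {0, 6}; g ≡ 0 at y ∈ {4}; common: ∅.
  x = 5: f ≡ 0 at y ∈ {0, 8}; g ≡ 0 at y ∈ {3}; common: ∅.
  x = 6: f ≡ 0 at y ∈ {4, 6}; g ≡ 0 at y ∈ {2}; common: ∅.
  x = 7: f ≡ 0 at y ∈ ∅; g ≡ 0 at y ∈ {1}; common: ∅.
  x = 8: f ≡ 0 at y ∈ {5, 9}; g ≡ 0 at y ∈ {0}; common: ∅.
  x = 9: f ≡ 0 at y ∈ {8}; g ≡ 0 at y ∈ {10}; common: ∅.
  x = 10: f ≡ 0 at y ∈ ∅; g ≡ 0 at y ∈ {9}; common: ∅.
Collecting: common zeros = ∅, so the count is 0.
Comparison with the Bézout bound: 0 ≤ 2 = deg(f)·deg(g), as expected for curves with no common component (the affine F_11-count falls short of the bound because intersections may lie at infinity, over extension fields, or carry multiplicity).


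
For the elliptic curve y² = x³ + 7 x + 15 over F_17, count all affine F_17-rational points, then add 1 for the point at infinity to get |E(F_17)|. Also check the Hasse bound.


Affine points = {(0, 7), (0, 10), (6, 1), (6, 16), (7, 4), (7, 13), (9, 5), (9, 12), (12, 5), (12, 12), (13, 5), (13, 12), (14, 1), (14, 16)}; affine count = 14; |E(F_17)| = 15.

Discriminant check: Δ ∝ 4a³ + 27b² = 4·7³ + 27·15² = 4·343 + 27·225 ≡ 1 (mod 17). Nonzero ⇒ E is nonsingular.
For each x ∈ F_17, compute rhs = x³ + 7·x + 15 mod 17, then count y ∈ F_17 with y² ≡ rhs.
  x = 0: rhs = 15, matching y values: 7, 10 (2 points).
  x = 1: rhs = 6, matching y values: none (0 points).
  x = 2: rhs = 3, matching y values: none (0 points).
  x = 3: rhs = 12, matching y values: none (0 points).
  x = 4: rhs = 5, matching y values: none (0 points).
  x = 5: rhs = 5, matching y values: none (0 points).
  x = 6: rhs = 1, matching y values: 1, 16 (2 points).
  x = 7: rhs = 16, matching y values: 4, 13 (2 points).
  x = 8: rhs = 5, matching y values: none (0 points).
  x = 9: rhs = 8, matching y values: 5, 12 (2 points).
  x = 10: rhs = 14, matching y values: none (0 points).
  x = 11: rhs = 12, matching y values: none (0 points).
  x = 12: rhs = 8, matching y values: 5, 12 (2 points).
  x = 13: rhs = 8, matching y values: 5, 12 (2 points).
  x = 14: rhs = 1, matching y values: 1, 16 (2 points).
  x = 15: rhs = 10, matching y values: none (0 points).
  x = 16: rhs = 7, matching y values: none (0 points).
Total affine count: 14.
Full point count |E(F_17)| = 14 + 1 = 15.
Hasse bound: |15 − (17+1)| = |-3| = 3 ≤ 2√17 ≈ 8.2462 ✓.


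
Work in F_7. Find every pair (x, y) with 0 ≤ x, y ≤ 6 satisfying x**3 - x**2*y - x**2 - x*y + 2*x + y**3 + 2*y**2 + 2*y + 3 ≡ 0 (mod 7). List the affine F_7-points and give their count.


Affine F_7-points: {(1, 2), (2, 4), (3, 3)}; count = 3.

For each of the 49 pairs (x, y) ∈ F_7², evaluate f(x, y) mod 7. Record the zeros.
  x = 0: [0↦3, 1↦1, 2↦2, 3↦5, 4↦2, 5↦6, 6↦2]  zeros at y ∈ ∅
  x = 1: [0↦5, 1↦1, 2↦0, 3↦1, 4↦3, 5↦5, 6↦6]  zeros at y ∈ {2}
  x = 2: [0↦4, 1↦3, 2↦5, 3↦2, 4↦0, 5↦5, 6↦2]  zeros at y ∈ {4}
  x = 3: [0↦6, 1↦6, 2↦2, 3↦0, 4↦6, 5↦5, 6↦3]  zeros at y ∈ {3}
  x = 4: [0↦3, 1↦2, 2↦4, 3↦1, 4↦6, 5↦4, 6↦1]  zeros at y ∈ ∅
  x = 5: [0↦1, 1↦4, 2↦3, 3↦4, 4↦6, 5↦1, 6↦2]  zeros at y ∈ ∅
  x = 6: [0↦6, 1↦4, 2↦5, 3↦1, 4↦5, 5↦2, 6↦5]  zeros at y ∈ ∅
Collecting zeros: affine points = {(1, 2), (2, 4), (3, 3)}.
Total count |C(F_7)_aff| = 3.
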